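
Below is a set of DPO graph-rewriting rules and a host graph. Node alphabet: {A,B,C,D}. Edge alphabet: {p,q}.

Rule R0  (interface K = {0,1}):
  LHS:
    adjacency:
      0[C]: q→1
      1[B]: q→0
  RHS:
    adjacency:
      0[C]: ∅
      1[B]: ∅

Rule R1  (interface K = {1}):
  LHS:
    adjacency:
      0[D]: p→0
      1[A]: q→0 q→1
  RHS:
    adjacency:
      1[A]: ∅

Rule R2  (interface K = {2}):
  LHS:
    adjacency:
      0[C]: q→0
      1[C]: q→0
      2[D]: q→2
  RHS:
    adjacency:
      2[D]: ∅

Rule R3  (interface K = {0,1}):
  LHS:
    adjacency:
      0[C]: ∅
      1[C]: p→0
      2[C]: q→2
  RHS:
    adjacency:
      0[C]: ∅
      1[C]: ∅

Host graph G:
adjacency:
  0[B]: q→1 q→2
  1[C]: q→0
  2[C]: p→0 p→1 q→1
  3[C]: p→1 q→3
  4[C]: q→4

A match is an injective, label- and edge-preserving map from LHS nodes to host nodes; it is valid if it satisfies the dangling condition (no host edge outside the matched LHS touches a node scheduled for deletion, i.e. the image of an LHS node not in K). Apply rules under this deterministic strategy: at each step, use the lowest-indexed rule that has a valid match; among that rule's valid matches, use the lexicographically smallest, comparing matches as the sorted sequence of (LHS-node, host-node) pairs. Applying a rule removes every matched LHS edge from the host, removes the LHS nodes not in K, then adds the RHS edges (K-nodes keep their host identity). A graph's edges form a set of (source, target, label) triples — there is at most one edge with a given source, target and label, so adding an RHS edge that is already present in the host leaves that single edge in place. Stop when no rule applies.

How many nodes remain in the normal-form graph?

initial: |V|=5 |E|=9  E = 0-q->1 0-q->2 1-q->0 2-p->0 2-p->1 2-q->1 3-p->1 3-q->3 4-q->4
step 1: apply R0 at {0↦1, 1↦0}  → |V|=5 |E|=7  E = 0-q->2 2-p->0 2-p->1 2-q->1 3-p->1 3-q->3 4-q->4
step 2: apply R3 at {0↦1, 1↦2, 2↦4}  → |V|=4 |E|=5  E = 0-q->2 2-p->0 2-q->1 3-p->1 3-q->3
halt: no rule applies after step 2
NF nodes: {0:B, 1:C, 2:C, 3:C}

Answer: 4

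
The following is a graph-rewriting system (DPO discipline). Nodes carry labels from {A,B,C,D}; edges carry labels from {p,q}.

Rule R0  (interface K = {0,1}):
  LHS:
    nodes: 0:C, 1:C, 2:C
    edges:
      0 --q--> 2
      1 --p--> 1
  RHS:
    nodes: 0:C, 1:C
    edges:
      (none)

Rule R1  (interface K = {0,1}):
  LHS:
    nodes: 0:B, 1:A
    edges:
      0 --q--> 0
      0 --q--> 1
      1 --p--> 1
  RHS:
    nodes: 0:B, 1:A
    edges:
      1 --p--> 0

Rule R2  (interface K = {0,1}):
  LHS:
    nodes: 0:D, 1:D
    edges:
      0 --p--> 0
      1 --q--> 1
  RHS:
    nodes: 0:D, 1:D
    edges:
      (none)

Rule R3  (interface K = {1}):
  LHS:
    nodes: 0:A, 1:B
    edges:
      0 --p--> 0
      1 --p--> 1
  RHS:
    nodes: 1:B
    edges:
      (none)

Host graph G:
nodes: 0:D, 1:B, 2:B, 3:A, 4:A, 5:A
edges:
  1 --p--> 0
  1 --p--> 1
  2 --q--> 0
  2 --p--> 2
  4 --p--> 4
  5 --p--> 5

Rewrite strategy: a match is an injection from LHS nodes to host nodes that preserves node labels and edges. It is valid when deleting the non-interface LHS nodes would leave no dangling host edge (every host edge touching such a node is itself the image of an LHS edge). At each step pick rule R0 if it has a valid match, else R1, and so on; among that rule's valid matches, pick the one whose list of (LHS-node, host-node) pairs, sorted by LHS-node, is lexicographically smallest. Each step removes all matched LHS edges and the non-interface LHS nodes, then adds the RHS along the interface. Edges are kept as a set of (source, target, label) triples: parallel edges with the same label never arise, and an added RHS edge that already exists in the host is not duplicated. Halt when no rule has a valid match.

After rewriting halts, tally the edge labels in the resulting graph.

Answer: p:1 q:1

Steps:
initial: |V|=6 |E|=6  E = 1-p->0 1-p->1 2-q->0 2-p->2 4-p->4 5-p->5
step 1: apply R3 at {0↦4, 1↦1}  → |V|=5 |E|=4  E = 1-p->0 2-q->0 2-p->2 5-p->5
step 2: apply R3 at {0↦5, 1↦2}  → |V|=4 |E|=2  E = 1-p->0 2-q->0
normal form: no rule applies after step 2
NF edges: [(1, 0, 'p'), (2, 0, 'q')]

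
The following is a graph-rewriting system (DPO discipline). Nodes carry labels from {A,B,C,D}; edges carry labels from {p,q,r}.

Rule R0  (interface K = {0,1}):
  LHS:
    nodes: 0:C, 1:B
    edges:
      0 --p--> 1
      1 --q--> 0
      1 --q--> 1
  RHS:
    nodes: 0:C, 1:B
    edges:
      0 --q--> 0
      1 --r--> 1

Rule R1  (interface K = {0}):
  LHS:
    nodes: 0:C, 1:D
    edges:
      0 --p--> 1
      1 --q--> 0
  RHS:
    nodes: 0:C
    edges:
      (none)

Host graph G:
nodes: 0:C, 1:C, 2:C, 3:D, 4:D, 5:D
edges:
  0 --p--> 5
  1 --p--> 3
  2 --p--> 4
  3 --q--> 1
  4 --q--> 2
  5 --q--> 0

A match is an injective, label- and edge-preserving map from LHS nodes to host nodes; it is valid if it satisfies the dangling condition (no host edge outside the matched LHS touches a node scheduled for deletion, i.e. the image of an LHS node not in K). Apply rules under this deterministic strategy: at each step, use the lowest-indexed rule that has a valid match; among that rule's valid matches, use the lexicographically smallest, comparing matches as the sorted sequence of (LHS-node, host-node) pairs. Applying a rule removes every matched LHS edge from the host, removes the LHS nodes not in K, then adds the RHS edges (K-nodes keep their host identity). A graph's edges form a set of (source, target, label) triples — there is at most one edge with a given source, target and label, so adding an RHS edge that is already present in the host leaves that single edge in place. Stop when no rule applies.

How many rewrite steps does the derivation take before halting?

initial: |V|=6 |E|=6  E = 0-p->5 1-p->3 2-p->4 3-q->1 4-q->2 5-q->0
step 1: apply R1 at {0↦0, 1↦5}  → |V|=5 |E|=4  E = 1-p->3 2-p->4 3-q->1 4-q->2
step 2: apply R1 at {0↦1, 1↦3}  → |V|=4 |E|=2  E = 2-p->4 4-q->2
step 3: apply R1 at {0↦2, 1↦4}  → |V|=3 |E|=0  E = ∅
halt: no rule applies after step 3

Answer: 3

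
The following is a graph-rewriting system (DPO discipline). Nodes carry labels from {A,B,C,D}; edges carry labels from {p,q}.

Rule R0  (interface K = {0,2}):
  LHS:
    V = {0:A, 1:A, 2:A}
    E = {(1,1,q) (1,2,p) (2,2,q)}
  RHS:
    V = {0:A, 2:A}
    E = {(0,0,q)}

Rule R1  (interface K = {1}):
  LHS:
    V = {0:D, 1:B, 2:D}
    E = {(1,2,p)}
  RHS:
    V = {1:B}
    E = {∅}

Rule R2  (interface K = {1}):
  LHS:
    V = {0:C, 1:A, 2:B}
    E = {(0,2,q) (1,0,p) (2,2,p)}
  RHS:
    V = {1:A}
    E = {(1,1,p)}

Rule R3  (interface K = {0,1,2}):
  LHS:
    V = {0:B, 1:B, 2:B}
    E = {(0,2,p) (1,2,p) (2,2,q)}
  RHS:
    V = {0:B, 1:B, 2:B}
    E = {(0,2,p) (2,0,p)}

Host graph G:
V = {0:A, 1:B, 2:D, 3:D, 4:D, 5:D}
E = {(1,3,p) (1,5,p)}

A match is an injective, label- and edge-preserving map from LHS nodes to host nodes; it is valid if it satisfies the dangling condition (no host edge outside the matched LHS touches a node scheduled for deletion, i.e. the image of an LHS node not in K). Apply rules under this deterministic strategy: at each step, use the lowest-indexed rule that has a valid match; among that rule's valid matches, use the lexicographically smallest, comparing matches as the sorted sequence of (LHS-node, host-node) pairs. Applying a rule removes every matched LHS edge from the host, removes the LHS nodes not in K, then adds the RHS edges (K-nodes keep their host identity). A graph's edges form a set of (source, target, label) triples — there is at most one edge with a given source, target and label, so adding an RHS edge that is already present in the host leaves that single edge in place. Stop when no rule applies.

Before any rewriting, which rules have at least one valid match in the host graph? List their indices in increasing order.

R0: no valid match — LHS pattern not found
R1: 4 valid matches — {0↦2, 1↦1, 2↦3}, {0↦2, 1↦1, 2↦5}, {0↦4, 1↦1, 2↦3} (+1 more)
R2: no valid match — LHS pattern not found
R3: no valid match — LHS pattern not found

Answer: [R1]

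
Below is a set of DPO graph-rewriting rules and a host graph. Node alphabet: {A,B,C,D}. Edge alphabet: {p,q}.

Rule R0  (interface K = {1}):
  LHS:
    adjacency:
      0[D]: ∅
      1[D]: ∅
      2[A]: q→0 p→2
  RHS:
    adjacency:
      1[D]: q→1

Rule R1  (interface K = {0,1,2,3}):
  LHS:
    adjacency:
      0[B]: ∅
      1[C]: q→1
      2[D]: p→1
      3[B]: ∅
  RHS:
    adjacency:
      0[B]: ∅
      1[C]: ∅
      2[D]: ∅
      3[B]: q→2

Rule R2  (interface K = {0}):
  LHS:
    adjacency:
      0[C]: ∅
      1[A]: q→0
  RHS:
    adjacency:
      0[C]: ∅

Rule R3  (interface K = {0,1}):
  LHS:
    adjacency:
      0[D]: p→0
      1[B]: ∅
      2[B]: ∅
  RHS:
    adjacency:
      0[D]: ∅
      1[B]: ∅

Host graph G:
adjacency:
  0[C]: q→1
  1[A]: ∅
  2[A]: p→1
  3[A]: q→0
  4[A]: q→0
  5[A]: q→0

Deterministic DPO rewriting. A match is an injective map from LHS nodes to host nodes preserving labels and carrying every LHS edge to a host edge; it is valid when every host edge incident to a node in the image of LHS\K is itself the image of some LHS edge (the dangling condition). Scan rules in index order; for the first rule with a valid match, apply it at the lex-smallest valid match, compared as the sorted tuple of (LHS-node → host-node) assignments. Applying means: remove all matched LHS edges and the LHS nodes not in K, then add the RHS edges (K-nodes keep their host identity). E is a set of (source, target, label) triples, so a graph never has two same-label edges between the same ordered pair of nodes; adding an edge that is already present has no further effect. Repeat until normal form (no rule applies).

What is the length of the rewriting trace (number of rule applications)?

Answer: 3

Derivation:
initial: |V|=6 |E|=5  E = 0-q->1 2-p->1 3-q->0 4-q->0 5-q->0
step 1: apply R2 at {0↦0, 1↦3}  → |V|=5 |E|=4  E = 0-q->1 2-p->1 4-q->0 5-q->0
step 2: apply R2 at {0↦0, 1↦4}  → |V|=4 |E|=3  E = 0-q->1 2-p->1 5-q->0
step 3: apply R2 at {0↦0, 1↦5}  → |V|=3 |E|=2  E = 0-q->1 2-p->1
normal form: no rule applies after step 3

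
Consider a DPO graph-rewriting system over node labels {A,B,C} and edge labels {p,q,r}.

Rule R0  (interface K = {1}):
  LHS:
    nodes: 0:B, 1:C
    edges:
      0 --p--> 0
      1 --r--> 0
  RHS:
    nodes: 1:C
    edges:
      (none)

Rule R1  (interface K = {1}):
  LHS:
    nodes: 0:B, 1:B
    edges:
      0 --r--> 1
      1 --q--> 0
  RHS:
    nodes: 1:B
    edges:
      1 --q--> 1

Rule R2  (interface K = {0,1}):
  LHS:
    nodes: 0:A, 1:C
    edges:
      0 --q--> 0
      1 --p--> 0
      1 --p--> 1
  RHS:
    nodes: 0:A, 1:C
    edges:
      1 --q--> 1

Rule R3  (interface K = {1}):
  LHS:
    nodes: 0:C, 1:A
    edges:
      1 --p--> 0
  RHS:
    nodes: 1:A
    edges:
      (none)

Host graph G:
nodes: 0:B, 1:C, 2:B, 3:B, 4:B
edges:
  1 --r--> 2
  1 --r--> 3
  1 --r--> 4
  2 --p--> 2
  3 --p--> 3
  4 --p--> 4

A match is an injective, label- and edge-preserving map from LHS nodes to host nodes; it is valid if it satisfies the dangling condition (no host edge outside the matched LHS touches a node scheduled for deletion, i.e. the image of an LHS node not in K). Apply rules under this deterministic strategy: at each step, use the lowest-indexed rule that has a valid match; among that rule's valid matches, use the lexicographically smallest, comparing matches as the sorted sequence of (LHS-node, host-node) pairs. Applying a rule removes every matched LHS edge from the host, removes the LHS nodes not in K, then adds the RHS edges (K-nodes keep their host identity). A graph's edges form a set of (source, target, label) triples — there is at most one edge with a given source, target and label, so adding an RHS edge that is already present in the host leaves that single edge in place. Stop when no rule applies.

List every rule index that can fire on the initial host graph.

R0: 3 valid matches — {0↦2, 1↦1}, {0↦3, 1↦1}, {0↦4, 1↦1}
R1: no valid match — LHS pattern not found
R2: no valid match — LHS pattern not found
R3: no valid match — LHS pattern not found

Answer: [R0]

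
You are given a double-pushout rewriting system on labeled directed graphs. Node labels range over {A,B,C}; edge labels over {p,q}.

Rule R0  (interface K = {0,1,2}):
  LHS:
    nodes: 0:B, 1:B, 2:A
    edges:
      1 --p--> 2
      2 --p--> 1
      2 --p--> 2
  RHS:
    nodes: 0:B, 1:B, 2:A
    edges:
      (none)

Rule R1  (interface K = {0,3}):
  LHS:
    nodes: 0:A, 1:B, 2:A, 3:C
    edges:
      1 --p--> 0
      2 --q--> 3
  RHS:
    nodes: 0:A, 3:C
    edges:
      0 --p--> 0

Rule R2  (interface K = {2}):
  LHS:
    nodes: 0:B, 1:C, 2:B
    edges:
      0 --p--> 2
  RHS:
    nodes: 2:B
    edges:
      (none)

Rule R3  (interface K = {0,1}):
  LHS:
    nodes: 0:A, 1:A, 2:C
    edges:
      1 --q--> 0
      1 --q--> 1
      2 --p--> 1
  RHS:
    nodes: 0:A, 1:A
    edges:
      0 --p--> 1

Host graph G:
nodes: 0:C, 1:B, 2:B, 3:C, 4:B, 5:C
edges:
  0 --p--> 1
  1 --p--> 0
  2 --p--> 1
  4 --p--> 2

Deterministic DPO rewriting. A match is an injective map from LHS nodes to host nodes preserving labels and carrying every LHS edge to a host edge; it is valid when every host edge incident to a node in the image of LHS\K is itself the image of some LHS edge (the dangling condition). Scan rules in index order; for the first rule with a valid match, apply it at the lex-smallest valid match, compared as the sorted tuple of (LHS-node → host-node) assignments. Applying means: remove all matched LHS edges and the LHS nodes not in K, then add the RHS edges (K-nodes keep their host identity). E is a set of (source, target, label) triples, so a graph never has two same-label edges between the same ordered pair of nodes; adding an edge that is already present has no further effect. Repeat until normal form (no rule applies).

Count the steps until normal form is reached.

Answer: 2

Rewrite trace:
initial: |V|=6 |E|=4  E = 0-p->1 1-p->0 2-p->1 4-p->2
step 1: apply R2 at {0↦4, 1↦3, 2↦2}  → |V|=4 |E|=3  E = 0-p->1 1-p->0 2-p->1
step 2: apply R2 at {0↦2, 1↦5, 2↦1}  → |V|=2 |E|=2  E = 0-p->1 1-p->0
halt: no rule applies after step 2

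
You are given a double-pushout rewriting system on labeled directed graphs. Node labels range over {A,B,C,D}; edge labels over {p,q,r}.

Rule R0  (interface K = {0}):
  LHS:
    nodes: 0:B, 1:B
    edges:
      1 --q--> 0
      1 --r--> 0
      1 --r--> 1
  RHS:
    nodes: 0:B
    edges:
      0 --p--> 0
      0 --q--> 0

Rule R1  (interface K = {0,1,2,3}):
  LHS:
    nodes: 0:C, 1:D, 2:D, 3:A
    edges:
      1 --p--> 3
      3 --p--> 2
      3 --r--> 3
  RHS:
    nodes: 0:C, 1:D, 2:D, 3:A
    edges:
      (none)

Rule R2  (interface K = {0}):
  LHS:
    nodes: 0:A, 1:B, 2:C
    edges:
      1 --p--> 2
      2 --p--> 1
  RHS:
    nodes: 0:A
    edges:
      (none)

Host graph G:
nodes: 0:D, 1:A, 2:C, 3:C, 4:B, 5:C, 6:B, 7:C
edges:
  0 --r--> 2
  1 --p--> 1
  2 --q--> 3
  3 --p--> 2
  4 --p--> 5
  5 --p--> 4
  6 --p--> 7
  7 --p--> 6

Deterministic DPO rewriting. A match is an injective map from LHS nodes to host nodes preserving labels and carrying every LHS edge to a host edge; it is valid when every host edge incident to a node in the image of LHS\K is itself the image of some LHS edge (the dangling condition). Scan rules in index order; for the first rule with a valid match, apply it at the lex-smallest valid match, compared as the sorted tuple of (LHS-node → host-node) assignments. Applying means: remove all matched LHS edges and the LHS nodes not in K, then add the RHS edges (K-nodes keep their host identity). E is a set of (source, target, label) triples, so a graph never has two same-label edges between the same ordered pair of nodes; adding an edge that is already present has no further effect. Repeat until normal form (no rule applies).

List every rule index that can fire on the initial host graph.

Answer: [R2]

Rewrite trace:
R0: no valid match — LHS pattern not found
R1: no valid match — LHS pattern not found
R2: 2 valid matches — {0↦1, 1↦4, 2↦5}, {0↦1, 1↦6, 2↦7}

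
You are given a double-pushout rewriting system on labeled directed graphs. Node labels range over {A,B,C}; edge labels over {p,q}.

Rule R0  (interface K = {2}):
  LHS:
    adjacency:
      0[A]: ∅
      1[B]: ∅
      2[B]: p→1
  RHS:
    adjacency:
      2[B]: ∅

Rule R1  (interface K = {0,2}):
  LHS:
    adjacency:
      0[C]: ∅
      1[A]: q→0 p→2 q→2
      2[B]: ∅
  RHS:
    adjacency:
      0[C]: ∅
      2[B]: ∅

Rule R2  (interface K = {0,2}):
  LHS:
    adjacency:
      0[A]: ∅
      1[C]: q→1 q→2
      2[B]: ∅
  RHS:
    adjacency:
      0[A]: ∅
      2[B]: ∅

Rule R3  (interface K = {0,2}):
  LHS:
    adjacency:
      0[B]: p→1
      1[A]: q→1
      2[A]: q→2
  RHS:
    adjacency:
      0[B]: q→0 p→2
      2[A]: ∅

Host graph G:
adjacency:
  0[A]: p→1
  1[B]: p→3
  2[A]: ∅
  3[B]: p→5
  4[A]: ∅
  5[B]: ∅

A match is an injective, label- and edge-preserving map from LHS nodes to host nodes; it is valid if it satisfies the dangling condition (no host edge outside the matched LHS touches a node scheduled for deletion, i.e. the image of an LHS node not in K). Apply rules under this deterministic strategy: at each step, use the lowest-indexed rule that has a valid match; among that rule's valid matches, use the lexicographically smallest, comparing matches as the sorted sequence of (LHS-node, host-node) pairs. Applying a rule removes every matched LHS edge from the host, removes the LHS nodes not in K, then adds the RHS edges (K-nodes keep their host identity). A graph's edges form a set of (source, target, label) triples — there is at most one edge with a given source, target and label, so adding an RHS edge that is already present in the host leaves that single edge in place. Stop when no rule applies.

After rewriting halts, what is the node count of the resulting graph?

Answer: 2

Derivation:
[0] host  ⇒  6 nodes, 3 edges  {0-p->1 1-p->3 3-p->5}
[1] R0 @ {0↦2, 1↦5, 2↦3}  ⇒  4 nodes, 2 edges  {0-p->1 1-p->3}
[2] R0 @ {0↦4, 1↦3, 2↦1}  ⇒  2 nodes, 1 edges  {0-p->1}
normal form: no rule applies after step 2
NF nodes: {0:A, 1:B}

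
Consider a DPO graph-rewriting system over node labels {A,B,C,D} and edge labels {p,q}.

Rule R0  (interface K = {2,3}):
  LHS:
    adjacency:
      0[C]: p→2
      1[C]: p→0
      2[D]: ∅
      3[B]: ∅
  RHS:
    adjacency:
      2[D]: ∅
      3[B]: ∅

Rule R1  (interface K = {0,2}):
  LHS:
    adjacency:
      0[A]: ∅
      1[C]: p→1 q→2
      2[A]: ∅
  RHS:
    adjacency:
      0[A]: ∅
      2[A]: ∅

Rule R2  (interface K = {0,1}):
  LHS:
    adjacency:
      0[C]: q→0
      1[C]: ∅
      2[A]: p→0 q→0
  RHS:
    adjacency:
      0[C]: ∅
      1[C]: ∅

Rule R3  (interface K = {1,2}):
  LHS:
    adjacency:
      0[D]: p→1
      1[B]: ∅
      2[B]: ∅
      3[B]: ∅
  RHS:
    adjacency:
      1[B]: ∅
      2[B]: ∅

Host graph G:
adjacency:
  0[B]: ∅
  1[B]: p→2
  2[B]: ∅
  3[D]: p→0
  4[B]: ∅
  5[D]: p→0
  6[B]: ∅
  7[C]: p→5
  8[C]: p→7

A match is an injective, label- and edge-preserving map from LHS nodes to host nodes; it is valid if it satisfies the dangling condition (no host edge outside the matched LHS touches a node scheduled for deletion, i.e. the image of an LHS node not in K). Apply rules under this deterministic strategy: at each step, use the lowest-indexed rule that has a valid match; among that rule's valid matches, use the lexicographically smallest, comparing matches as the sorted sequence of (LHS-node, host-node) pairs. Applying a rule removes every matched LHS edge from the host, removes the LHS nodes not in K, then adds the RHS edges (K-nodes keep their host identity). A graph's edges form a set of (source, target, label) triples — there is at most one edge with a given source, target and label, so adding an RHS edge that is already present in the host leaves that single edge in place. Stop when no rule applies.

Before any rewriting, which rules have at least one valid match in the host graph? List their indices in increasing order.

R0: 5 valid matches — {0↦7, 1↦8, 2↦5, 3↦0}, {0↦7, 1↦8, 2↦5, 3↦1}, {0↦7, 1↦8, 2↦5, 3↦2} (+2 more)
R1: no valid match — LHS pattern not found
R2: no valid match — LHS pattern not found
R3: 6 valid matches — {0↦3, 1↦0, 2↦1, 3↦4}, {0↦3, 1↦0, 2↦1, 3↦6}, {0↦3, 1↦0, 2↦2, 3↦4} (+3 more)

Answer: [R0,R3]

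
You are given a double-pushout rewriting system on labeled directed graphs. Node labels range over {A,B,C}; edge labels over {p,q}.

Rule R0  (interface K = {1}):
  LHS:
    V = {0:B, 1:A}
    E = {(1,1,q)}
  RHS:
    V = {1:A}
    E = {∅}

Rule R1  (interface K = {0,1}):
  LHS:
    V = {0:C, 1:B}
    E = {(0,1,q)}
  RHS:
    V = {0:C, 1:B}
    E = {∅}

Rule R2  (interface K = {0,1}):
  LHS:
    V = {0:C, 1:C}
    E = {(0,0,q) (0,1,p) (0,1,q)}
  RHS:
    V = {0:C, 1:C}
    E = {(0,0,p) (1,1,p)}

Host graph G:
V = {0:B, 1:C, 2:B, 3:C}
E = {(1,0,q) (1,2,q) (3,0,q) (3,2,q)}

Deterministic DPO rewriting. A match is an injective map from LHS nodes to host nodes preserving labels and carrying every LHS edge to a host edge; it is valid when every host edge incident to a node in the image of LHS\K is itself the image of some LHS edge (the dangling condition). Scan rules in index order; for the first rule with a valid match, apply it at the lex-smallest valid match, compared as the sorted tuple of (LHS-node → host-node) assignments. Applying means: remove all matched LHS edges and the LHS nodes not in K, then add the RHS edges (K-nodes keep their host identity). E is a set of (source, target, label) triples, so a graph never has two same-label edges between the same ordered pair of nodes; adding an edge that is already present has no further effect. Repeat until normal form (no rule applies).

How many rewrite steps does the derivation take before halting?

Answer: 4

Derivation:
[0] host  ⇒  4 nodes, 4 edges  {1-q->0 1-q->2 3-q->0 3-q->2}
[1] R1 @ {0↦1, 1↦0}  ⇒  4 nodes, 3 edges  {1-q->2 3-q->0 3-q->2}
[2] R1 @ {0↦1, 1↦2}  ⇒  4 nodes, 2 edges  {3-q->0 3-q->2}
[3] R1 @ {0↦3, 1↦0}  ⇒  4 nodes, 1 edges  {3-q->2}
[4] R1 @ {0↦3, 1↦2}  ⇒  4 nodes, 0 edges  {∅}
normal form: no rule applies after step 4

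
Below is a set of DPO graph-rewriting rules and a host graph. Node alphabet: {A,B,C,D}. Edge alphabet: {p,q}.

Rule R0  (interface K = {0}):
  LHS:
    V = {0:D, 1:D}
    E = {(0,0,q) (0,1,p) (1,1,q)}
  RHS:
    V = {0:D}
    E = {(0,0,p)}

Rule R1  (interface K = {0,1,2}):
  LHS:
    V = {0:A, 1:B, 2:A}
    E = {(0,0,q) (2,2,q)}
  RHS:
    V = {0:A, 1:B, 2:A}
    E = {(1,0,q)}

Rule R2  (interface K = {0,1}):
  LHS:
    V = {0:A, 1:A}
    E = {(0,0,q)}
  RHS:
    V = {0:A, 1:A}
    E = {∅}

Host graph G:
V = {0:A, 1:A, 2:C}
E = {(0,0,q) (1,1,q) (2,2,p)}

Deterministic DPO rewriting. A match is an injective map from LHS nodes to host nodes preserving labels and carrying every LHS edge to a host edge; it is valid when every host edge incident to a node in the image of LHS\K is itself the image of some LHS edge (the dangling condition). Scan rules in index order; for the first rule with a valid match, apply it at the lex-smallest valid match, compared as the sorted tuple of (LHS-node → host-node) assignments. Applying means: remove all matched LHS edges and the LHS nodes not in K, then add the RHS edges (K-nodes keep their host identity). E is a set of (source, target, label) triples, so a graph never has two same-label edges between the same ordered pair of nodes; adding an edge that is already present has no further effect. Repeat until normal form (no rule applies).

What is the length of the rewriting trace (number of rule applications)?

Answer: 2

Rewrite trace:
initial: |V|=3 |E|=3  E = 0-q->0 1-q->1 2-p->2
step 1: apply R2 at {0↦0, 1↦1}  → |V|=3 |E|=2  E = 1-q->1 2-p->2
step 2: apply R2 at {0↦1, 1↦0}  → |V|=3 |E|=1  E = 2-p->2
normal form: no rule applies after step 2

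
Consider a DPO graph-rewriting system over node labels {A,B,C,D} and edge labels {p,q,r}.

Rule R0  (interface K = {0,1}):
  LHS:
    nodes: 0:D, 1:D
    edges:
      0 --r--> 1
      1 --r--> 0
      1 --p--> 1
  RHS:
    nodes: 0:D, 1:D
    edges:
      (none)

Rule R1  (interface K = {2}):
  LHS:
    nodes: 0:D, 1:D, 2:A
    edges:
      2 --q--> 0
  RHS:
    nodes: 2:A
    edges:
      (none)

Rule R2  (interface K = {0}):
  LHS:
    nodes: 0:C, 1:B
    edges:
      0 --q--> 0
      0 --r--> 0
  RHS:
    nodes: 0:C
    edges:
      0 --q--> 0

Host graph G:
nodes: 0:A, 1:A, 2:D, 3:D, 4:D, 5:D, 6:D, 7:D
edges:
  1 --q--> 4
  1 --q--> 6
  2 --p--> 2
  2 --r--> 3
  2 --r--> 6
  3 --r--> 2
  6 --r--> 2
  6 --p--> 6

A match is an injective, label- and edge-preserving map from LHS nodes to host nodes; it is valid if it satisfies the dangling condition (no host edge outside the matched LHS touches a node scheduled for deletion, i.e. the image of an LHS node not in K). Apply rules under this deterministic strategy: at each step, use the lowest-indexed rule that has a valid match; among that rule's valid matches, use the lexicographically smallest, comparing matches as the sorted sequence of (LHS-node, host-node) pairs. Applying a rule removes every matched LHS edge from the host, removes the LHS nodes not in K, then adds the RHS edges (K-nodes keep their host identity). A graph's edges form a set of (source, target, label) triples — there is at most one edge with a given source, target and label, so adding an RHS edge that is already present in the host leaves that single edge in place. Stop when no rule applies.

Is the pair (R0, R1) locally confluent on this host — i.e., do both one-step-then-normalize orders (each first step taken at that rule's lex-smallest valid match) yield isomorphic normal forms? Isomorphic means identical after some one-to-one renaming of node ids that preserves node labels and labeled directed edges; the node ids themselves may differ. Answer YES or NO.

branch R0-first: apply at {0↦2, 1↦6} → |E|=5, then 3 more step(s) → NF |V|=4 |E|=0 V={0:A, 1:A, 5:D, 7:D} E=∅
branch R1-first: apply at {0↦4, 1↦5, 2↦1} → |E|=7, then 3 more step(s) → NF |V|=4 |E|=0 V={0:A, 1:A, 3:D, 7:D} E=∅
graphs isomorphic (equal up to label-preserving node renaming)

Answer: YES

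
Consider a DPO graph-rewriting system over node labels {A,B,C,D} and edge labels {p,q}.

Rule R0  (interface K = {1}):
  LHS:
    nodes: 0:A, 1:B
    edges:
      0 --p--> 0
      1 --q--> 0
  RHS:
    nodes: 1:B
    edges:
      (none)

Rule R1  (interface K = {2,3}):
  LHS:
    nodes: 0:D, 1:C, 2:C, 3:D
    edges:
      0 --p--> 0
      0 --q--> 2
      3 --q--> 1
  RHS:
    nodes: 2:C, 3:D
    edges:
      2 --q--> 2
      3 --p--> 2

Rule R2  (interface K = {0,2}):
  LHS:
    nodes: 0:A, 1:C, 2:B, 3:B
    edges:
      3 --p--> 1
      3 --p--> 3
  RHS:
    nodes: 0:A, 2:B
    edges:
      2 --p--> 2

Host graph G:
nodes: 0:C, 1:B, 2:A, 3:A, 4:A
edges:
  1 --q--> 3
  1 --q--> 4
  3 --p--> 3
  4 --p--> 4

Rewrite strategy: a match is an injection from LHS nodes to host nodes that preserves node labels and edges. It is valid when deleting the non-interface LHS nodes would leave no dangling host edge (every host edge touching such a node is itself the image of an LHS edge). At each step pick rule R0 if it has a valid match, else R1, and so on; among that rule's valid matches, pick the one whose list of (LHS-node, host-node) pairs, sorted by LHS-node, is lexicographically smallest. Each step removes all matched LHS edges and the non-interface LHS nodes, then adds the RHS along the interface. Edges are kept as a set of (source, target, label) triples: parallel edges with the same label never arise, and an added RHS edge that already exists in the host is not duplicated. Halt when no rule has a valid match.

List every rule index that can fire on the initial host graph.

R0: 2 valid matches — {0↦3, 1↦1}, {0↦4, 1↦1}
R1: no valid match — LHS pattern not found
R2: no valid match — LHS pattern not found

Answer: [R0]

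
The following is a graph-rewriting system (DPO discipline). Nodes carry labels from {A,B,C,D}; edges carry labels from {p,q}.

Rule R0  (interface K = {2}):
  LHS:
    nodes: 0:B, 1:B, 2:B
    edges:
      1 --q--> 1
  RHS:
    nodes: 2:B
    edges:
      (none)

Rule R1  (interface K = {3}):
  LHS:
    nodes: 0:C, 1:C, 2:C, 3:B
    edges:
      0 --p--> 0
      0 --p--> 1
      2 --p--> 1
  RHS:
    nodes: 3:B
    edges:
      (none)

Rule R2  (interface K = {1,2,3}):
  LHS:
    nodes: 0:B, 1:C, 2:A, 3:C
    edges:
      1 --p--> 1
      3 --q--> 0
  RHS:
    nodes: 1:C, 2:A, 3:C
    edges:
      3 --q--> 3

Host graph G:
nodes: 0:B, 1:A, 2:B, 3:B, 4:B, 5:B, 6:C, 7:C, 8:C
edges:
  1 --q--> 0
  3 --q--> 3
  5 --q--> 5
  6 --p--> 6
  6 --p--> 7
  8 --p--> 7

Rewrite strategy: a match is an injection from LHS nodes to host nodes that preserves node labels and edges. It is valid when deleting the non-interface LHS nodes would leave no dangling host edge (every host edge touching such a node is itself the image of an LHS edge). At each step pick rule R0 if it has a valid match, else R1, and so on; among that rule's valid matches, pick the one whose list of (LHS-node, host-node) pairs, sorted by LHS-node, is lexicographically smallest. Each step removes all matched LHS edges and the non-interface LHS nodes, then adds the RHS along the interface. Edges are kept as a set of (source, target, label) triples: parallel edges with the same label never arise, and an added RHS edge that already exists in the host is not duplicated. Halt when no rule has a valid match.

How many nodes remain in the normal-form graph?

Answer: 2

Steps:
[0] host  ⇒  9 nodes, 6 edges  {1-q->0 3-q->3 5-q->5 6-p->6 6-p->7 8-p->7}
[1] R0 @ {0↦2, 1↦3, 2↦0}  ⇒  7 nodes, 5 edges  {1-q->0 5-q->5 6-p->6 6-p->7 8-p->7}
[2] R0 @ {0↦4, 1↦5, 2↦0}  ⇒  5 nodes, 4 edges  {1-q->0 6-p->6 6-p->7 8-p->7}
[3] R1 @ {0↦6, 1↦7, 2↦8, 3↦0}  ⇒  2 nodes, 1 edges  {1-q->0}
final graph: no rule applies after step 3
NF nodes: {0:B, 1:A}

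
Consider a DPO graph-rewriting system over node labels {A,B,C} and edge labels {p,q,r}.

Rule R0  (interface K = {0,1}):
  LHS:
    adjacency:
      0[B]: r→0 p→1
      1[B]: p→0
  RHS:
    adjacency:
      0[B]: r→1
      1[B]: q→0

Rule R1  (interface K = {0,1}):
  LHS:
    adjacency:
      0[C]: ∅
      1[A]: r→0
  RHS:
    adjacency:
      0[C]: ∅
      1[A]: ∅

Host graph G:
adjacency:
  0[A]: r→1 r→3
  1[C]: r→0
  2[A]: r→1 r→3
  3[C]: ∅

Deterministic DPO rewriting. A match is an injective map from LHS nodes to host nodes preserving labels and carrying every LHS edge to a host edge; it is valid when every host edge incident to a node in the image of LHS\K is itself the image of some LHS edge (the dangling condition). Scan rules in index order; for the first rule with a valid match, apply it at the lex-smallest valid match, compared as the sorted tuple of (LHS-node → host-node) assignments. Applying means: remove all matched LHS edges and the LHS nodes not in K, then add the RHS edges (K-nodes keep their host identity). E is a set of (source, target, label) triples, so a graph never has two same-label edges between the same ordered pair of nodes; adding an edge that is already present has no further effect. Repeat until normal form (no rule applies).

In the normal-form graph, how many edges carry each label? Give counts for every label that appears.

initial: |V|=4 |E|=5  E = 0-r->1 0-r->3 1-r->0 2-r->1 2-r->3
step 1: apply R1 at {0↦1, 1↦0}  → |V|=4 |E|=4  E = 0-r->3 1-r->0 2-r->1 2-r->3
step 2: apply R1 at {0↦1, 1↦2}  → |V|=4 |E|=3  E = 0-r->3 1-r->0 2-r->3
step 3: apply R1 at {0↦3, 1↦0}  → |V|=4 |E|=2  E = 1-r->0 2-r->3
step 4: apply R1 at {0↦3, 1↦2}  → |V|=4 |E|=1  E = 1-r->0
halt: no rule applies after step 4
NF edges: [(1, 0, 'r')]

Answer: r:1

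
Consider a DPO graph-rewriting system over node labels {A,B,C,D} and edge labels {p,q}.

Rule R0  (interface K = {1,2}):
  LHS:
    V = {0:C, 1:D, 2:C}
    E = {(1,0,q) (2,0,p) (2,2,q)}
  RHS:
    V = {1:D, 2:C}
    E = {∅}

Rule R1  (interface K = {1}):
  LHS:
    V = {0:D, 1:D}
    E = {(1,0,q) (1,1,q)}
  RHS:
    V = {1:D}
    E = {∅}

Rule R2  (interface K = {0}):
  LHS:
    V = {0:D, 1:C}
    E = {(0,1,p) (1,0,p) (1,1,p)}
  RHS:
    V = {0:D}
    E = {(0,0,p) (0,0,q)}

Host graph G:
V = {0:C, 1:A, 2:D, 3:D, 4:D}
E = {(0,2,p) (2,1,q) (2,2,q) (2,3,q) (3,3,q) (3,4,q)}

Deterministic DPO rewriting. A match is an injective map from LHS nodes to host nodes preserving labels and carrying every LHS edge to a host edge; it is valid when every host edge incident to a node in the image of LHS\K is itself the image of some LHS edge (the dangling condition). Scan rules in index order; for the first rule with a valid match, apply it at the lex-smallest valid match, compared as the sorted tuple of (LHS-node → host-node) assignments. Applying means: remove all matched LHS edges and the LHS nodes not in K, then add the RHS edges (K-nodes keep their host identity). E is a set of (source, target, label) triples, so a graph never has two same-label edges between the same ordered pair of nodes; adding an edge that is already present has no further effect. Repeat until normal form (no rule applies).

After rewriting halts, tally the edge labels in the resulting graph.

Answer: p:1 q:1

Derivation:
start.  V:5 E:6  edges: 0-p->2 2-q->1 2-q->2 2-q->3 3-q->3 3-q->4
1. fire R1 via {0↦4, 1↦3}  →  V:4 E:4  edges: 0-p->2 2-q->1 2-q->2 2-q->3
2. fire R1 via {0↦3, 1↦2}  →  V:3 E:2  edges: 0-p->2 2-q->1
final graph: no rule applies after step 2
NF edges: [(0, 2, 'p'), (2, 1, 'q')]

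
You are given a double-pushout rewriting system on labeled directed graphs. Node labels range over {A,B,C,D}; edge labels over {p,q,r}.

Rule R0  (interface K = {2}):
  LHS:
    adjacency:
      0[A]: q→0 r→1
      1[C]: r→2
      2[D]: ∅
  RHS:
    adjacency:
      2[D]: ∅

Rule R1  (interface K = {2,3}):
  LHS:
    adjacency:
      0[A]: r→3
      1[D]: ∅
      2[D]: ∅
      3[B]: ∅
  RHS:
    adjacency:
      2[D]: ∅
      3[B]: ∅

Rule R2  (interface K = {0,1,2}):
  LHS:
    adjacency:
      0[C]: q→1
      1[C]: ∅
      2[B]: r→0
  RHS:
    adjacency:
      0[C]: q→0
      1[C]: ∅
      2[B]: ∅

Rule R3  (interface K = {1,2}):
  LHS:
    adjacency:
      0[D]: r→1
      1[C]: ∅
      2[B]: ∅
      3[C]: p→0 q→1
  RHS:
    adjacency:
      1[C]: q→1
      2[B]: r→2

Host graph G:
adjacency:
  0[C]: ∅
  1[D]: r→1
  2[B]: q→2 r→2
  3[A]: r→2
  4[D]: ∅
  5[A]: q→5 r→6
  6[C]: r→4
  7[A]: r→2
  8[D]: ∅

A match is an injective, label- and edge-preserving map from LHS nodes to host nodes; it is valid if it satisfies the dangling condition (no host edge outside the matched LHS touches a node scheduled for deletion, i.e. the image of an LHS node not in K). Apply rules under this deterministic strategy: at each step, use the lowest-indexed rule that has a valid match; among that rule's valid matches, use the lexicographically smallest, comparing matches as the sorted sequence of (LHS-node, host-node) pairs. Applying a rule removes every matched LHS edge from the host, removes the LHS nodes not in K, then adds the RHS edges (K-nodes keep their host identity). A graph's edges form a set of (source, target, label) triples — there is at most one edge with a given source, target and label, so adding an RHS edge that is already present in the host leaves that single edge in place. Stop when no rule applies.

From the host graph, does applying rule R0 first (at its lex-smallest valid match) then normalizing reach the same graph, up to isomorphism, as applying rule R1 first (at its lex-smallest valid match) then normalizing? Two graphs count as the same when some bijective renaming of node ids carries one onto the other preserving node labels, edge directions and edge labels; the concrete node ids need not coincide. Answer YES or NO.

branch R0-first: apply at {0↦5, 1↦6, 2↦4} → |E|=5, then 2 more step(s) → NF |V|=3 |E|=3 V={0:C, 1:D, 2:B} E=1-r->1 2-q->2 2-r->2
branch R1-first: apply at {0↦3, 1↦8, 2↦1, 3↦2} → |E|=7, then 2 more step(s) → NF |V|=3 |E|=3 V={0:C, 1:D, 2:B} E=1-r->1 2-q->2 2-r->2
graphs isomorphic (equal up to label-preserving node renaming)

Answer: YES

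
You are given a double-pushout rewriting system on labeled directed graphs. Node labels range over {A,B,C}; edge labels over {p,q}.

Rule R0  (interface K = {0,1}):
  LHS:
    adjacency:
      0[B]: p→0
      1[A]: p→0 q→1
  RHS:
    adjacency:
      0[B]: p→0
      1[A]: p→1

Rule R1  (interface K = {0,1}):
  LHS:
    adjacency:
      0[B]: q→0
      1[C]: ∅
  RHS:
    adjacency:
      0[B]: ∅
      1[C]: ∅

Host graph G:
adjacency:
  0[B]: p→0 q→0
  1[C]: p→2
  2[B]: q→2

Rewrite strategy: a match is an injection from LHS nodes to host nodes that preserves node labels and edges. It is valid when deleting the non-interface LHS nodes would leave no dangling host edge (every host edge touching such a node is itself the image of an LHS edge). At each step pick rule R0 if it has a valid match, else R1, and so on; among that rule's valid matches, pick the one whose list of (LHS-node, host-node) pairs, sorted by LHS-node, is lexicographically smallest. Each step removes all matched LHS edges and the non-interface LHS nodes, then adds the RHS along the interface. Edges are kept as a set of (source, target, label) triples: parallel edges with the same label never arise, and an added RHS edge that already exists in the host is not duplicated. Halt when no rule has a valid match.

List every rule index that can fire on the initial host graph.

Answer: [R1]

Derivation:
R0: no valid match — LHS pattern not found
R1: 2 valid matches — {0↦0, 1↦1}, {0↦2, 1↦1}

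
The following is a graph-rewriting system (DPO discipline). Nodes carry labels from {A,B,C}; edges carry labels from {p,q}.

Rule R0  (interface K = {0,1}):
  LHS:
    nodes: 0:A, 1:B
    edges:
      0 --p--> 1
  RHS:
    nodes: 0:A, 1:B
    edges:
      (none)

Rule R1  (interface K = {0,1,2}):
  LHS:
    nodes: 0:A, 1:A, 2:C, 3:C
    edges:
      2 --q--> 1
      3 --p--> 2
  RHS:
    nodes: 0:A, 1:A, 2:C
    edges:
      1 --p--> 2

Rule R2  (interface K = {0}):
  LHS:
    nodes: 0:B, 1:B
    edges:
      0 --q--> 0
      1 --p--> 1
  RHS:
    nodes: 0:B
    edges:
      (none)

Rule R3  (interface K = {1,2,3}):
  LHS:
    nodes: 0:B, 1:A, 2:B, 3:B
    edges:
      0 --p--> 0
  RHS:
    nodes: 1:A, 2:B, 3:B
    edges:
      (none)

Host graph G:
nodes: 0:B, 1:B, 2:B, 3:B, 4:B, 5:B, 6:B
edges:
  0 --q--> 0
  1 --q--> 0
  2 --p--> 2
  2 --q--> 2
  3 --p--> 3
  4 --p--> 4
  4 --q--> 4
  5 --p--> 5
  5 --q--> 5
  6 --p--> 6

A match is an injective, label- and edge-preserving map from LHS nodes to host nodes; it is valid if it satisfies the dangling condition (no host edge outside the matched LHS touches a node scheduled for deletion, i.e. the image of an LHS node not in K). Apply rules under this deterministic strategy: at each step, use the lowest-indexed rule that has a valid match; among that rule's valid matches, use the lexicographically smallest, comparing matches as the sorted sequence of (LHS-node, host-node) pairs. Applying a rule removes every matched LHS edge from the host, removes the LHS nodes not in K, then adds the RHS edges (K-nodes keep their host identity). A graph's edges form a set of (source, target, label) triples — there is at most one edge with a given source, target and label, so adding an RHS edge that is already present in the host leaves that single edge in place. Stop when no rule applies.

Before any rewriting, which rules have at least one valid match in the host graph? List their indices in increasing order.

R0: no valid match — LHS pattern not found
R1: no valid match — LHS pattern not found
R2: 8 valid matches — {0↦0, 1↦3}, {0↦0, 1↦6}, {0↦2, 1↦3} (+5 more)
R3: no valid match — LHS pattern not found

Answer: [R2]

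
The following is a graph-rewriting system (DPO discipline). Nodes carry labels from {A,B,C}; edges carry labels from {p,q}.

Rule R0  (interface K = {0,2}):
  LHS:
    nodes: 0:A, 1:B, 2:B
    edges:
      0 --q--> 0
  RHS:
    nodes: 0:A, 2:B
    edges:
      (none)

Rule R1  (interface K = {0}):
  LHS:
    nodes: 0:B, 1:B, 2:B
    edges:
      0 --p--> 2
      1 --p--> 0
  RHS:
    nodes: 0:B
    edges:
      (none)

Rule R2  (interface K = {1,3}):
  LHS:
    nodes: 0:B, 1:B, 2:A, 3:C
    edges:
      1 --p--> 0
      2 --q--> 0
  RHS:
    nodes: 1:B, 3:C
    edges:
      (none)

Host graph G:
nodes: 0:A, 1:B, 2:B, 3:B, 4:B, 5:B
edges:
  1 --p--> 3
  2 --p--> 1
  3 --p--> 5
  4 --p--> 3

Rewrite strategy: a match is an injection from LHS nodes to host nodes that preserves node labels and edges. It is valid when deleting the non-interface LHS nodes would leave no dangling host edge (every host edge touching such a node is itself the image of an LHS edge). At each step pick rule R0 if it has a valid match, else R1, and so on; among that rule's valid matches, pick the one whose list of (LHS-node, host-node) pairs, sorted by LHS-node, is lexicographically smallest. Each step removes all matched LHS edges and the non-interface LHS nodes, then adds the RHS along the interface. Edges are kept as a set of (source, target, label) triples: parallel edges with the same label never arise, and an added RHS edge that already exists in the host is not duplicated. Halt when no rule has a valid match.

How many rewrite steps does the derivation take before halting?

Answer: 2

Steps:
initial: |V|=6 |E|=4  E = 1-p->3 2-p->1 3-p->5 4-p->3
step 1: apply R1 at {0↦3, 1↦4, 2↦5}  → |V|=4 |E|=2  E = 1-p->3 2-p->1
step 2: apply R1 at {0↦1, 1↦2, 2↦3}  → |V|=2 |E|=0  E = ∅
normal form: no rule applies after step 2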